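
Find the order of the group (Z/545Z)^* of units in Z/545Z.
|(Z/545Z)^*| = 432

(Z/545Z)^* consists of the classes a with gcd(a, 545) = 1, so its order is φ(545). φ is multiplicative, with φ(p^e) = p^e − p^(e−1). Factorise 545 = 5 · 109. Then
  φ(545) = (5 − 1) · (109 − 1) = 4 · 108 = 432.
Thus |(Z/545Z)^*| = 432.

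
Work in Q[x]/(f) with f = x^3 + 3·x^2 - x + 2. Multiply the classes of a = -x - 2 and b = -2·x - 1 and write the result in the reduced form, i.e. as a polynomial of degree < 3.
First multiply in Q[x] without reducing: a · b = 2·x^2 + 5·x + 2. This already has degree < 3, so no reduction is needed. Hence a · b ≡ 2·x^2 + 5·x + 2 in Q[x]/(f).

Final answer: a · b ≡ 2·x^2 + 5·x + 2 (mod f(x))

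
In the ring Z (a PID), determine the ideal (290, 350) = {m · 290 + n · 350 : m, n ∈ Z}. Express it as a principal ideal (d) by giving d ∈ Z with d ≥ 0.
In the PID Z, (a, b) is generated by gcd(a, b). Compute gcd(350, 290) with the extended Euclidean algorithm, tracking rows (r, s, t) with s·350 + t·290 = r:
  row A: (350, 1, 0)   [1·350 + 0·290 = 350]
  row B: (290, 0, 1)   [0·350 + 1·290 = 290]
  350 = 1·290 + 60   → row C = row A − 1·row B = (60, 1, −1)   [check: 1·350 − 1·290 = 60]
  290 = 4·60 + 50   → row D = row B − 4·row C = (50, −4, 5)   [check: −4·350 + 5·290 = 50]
  60 = 1·50 + 10   → row E = row C − 1·row D = (10, 5, −6)   [check: 5·350 − 6·290 = 10]
  50 = 5·10 + 0   → remainder 0, stop. gcd = 10 (last nonzero row E).
So gcd(290, 350) = 10, with Bézout identity 5·350 − 6·290 = 10. Containment (⊇): the Bézout identity exhibits 10 as an element of (290, 350), giving (10) ⊆ (290, 350). Containment (⊆): since 10 | 290 and 10 | 350 (290 = 10·29, 350 = 10·35), every Z-linear combination of 290 and 350 is divisible by 10, so (290, 350) ⊆ (10). Therefore (290, 350) = (10), d = 10.

Final answer: (290, 350) = (10); d = 10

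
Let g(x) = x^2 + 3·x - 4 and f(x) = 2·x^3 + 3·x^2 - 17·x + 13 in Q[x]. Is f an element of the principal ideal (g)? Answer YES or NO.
NO

In Q[x] the ideal (g) consists of all multiples of g, so f ∈ (g) iff g | f, i.e. iff the remainder of f on division by g is 0. Divide f by g (g is monic, so eliminate the leading term of the running remainder at each step):
  leading term 2·x^3: subtract (2·x)·g(x) = 2·x^3 + 6·x^2 - 8·x, leaving -3·x^2 - 9·x + 13
  leading term -3·x^2: subtract (-3)·g(x) = -3·x^2 - 9·x + 12, leaving 1
The remainder r(x) = 1 ≠ 0 (and deg r < deg g), so g ∤ f, i.e. f ∉ (g).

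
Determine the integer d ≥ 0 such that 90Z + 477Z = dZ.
In the PID Z, (a, b) is generated by gcd(a, b). Compute gcd(477, 90) with the extended Euclidean algorithm, tracking rows (r, s, t) with s·477 + t·90 = r:
  row A: (477, 1, 0)   [1·477 + 0·90 = 477]
  row B: (90, 0, 1)   [0·477 + 1·90 = 90]
  477 = 5·90 + 27   → row C = row A − 5·row B = (27, 1, −5)   [check: 1·477 − 5·90 = 27]
  90 = 3·27 + 9   → row D = row B − 3·row C = (9, −3, 16)   [check: −3·477 + 16·90 = 9]
  27 = 3·9 + 0   → remainder 0, stop. gcd = 9 (last nonzero row D).
So gcd(90, 477) = 9, with Bézout identity −3·477 + 16·90 = 9. Containment (⊇): the Bézout identity exhibits 9 as an element of (90, 477), giving (9) ⊆ (90, 477). Containment (⊆): since 9 | 90 and 9 | 477 (90 = 9·10, 477 = 9·53), every Z-linear combination of 90 and 477 is divisible by 9, so (90, 477) ⊆ (9). Therefore (90, 477) = (9), d = 9.

Final answer: (90, 477) = (9); d = 9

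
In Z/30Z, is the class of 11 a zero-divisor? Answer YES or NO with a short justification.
NO

gcd(11, 30) = 1, so 11 is a unit in Z/30Z (it has a multiplicative inverse). A unit cannot be a zero-divisor: if 11·b ≡ 0 then multiplying both sides by 11^(−1) gives b ≡ 0. So 11 is not a zero-divisor.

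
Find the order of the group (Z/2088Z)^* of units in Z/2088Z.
|(Z/2088Z)^*| = 672

(Z/2088Z)^* consists of the classes a with gcd(a, 2088) = 1, so its order is φ(2088). φ is multiplicative, with φ(p^e) = p^e − p^(e−1). Factorise 2088 = 2^3 · 3^2 · 29. Then
  φ(2088) = (2^3 − 2^2) · (3^2 − 3^1) · (29 − 1) = 4 · 6 · 28 = 672.
Thus |(Z/2088Z)^*| = 672.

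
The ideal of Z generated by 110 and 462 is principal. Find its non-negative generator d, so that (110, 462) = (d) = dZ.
(110, 462) = (22); d = 22

In the PID Z, (a, b) is generated by gcd(a, b). Compute gcd(462, 110) with the extended Euclidean algorithm, tracking rows (r, s, t) with s·462 + t·110 = r:
  row A: (462, 1, 0)   [1·462 + 0·110 = 462]
  row B: (110, 0, 1)   [0·462 + 1·110 = 110]
  462 = 4·110 + 22   → row C = row A − 4·row B = (22, 1, −4)   [check: 1·462 − 4·110 = 22]
  110 = 5·22 + 0   → remainder 0, stop. gcd = 22 (last nonzero row C).
So gcd(110, 462) = 22, with Bézout identity 1·462 − 4·110 = 22. Containment (⊇): the Bézout identity exhibits 22 as an element of (110, 462), giving (22) ⊆ (110, 462). Containment (⊆): since 22 | 110 and 22 | 462 (110 = 22·5, 462 = 22·21), every Z-linear combination of 110 and 462 is divisible by 22, so (110, 462) ⊆ (22). Therefore (110, 462) = (22), d = 22.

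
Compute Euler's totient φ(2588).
φ(2588) = 1292

φ is multiplicative, with φ(p^e) = p^e − p^(e−1). Factorise 2588 = 2^2 · 647. Then
  φ(2588) = (2^2 − 2^1) · (647 − 1) = 2 · 646 = 1292.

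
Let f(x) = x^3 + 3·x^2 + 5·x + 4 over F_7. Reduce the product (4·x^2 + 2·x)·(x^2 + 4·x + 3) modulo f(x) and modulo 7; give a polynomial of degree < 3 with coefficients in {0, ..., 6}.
Multiply as integer polynomials: a · b = 4·x^4 + 18·x^3 + 20·x^2 + 6·x. Reducing coefficients mod 7: a · b ≡ 4·x^4 + 4·x^3 + 6·x^2 + 6·x. Now divide by f(x) = x^3 + 3·x^2 + 5·x + 4 in F_7[x], eliminating the leading term at each step:
  leading term 4·x^4: subtract (4·x)·f(x) = 4·x^4 + 5·x^3 + 6·x^2 + 2·x, leaving 6·x^3 + 4·x (coefficients mod 7)
  leading term 6·x^3: subtract (6)·f(x) = 6·x^3 + 4·x^2 + 2·x + 3, leaving 3·x^2 + 2·x + 4 (coefficients mod 7)
The degree is now < 3, so this is the remainder. Hence a · b ≡ 3·x^2 + 2·x + 4 in F_7[x]/(f).

Final answer: a · b ≡ 3·x^2 + 2·x + 4 (mod f(x))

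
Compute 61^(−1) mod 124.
61^(−1) ≡ 61 (mod 124)

Apply the extended Euclidean algorithm to (124, 61), tracking rows (r, s, t) with s·124 + t·61 = r. Each division r_prev = q·r_cur + r_new produces the new row as (previous row) − q·(current row):
  row A: (124, 1, 0)   [1·124 + 0·61 = 124]
  row B: (61, 0, 1)   [0·124 + 1·61 = 61]
  124 = 2·61 + 2   → row C = row A − 2·row B = (2, 1, −2)   [check: 1·124 − 2·61 = 2]
  61 = 30·2 + 1   → row D = row B − 30·row C = (1, −30, 61)   [check: −30·124 + 61·61 = 1]
  2 = 2·1 + 0   → remainder 0, stop. gcd = 1 (last nonzero row D).
The gcd is 1, so 61 is invertible mod 124. The last nonzero row gives −30·124 + 61·61 = 1, so t = 61. So 61^(−1) ≡ 61 (mod 124). Verify: 61 · 61 = 3721 ≡ 1 (mod 124). ✓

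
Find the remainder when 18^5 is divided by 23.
Use repeated squaring. Binary(5) = 101. Walk through the bits of the exponent 5 left-to-right: at each bit after the leading one, square the running value, then multiply by 18 if the bit is 1 (always reducing mod 23):
  bit 1 = 1 (leading): start with 18.
  bit 2 = 0: square 18^2 = 324 ≡ 2 (mod 23).
  bit 3 = 1: square 2^2 = 4; bit is 1, so multiply 4·18 = 72 ≡ 3 (mod 23).
Final value: 18^5 ≡ 3 (mod 23).

Final answer: 3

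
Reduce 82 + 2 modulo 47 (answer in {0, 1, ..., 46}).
Reduce the summands first: 82 ≡ 35 (mod 47), so 82 + 2 ≡ 35 + 2 (mod 47). 35 + 2 = 37; 37 = 0·47 + 37, so (82 + 2) mod 47 = 37.

Final answer: 37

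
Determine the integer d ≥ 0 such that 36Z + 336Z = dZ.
In the PID Z, (a, b) is generated by gcd(a, b). Compute gcd(336, 36) with the extended Euclidean algorithm, tracking rows (r, s, t) with s·336 + t·36 = r:
  row A: (336, 1, 0)   [1·336 + 0·36 = 336]
  row B: (36, 0, 1)   [0·336 + 1·36 = 36]
  336 = 9·36 + 12   → row C = row A − 9·row B = (12, 1, −9)   [check: 1·336 − 9·36 = 12]
  36 = 3·12 + 0   → remainder 0, stop. gcd = 12 (last nonzero row C).
So gcd(36, 336) = 12, with Bézout identity 1·336 − 9·36 = 12. Containment (⊇): the Bézout identity exhibits 12 as an element of (36, 336), giving (12) ⊆ (36, 336). Containment (⊆): since 12 | 36 and 12 | 336 (36 = 12·3, 336 = 12·28), every Z-linear combination of 36 and 336 is divisible by 12, so (36, 336) ⊆ (12). Therefore (36, 336) = (12), d = 12.

Final answer: (36, 336) = (12); d = 12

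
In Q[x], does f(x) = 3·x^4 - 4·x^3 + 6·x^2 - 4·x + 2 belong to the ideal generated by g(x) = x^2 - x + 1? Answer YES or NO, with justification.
NO

In Q[x] the ideal (g) consists of all multiples of g, so f ∈ (g) iff g | f, i.e. iff the remainder of f on division by g is 0. Divide f by g (g is monic, so eliminate the leading term of the running remainder at each step):
  leading term 3·x^4: subtract (3·x^2)·g(x) = 3·x^4 - 3·x^3 + 3·x^2, leaving -x^3 + 3·x^2 - 4·x + 2
  leading term -x^3: subtract (-x)·g(x) = -x^3 + x^2 - x, leaving 2·x^2 - 3·x + 2
  leading term 2·x^2: subtract (2)·g(x) = 2·x^2 - 2·x + 2, leaving -x
The remainder r(x) = -x ≠ 0 (and deg r < deg g), so g ∤ f, i.e. f ∉ (g).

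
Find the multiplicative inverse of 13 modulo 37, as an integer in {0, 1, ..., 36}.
Apply the extended Euclidean algorithm to (37, 13), tracking rows (r, s, t) with s·37 + t·13 = r. Each division r_prev = q·r_cur + r_new produces the new row as (previous row) − q·(current row):
  row A: (37, 1, 0)   [1·37 + 0·13 = 37]
  row B: (13, 0, 1)   [0·37 + 1·13 = 13]
  37 = 2·13 + 11   → row C = row A − 2·row B = (11, 1, −2)   [check: 1·37 − 2·13 = 11]
  13 = 1·11 + 2   → row D = row B − 1·row C = (2, −1, 3)   [check: −1·37 + 3·13 = 2]
  11 = 5·2 + 1   → row E = row C − 5·row D = (1, 6, −17)   [check: 6·37 − 17·13 = 1]
  2 = 2·1 + 0   → remainder 0, stop. gcd = 1 (last nonzero row E).
The gcd is 1, so 13 is invertible mod 37. The last nonzero row gives 6·37 − 17·13 = 1, so t = −17. So 13^(−1) ≡ −17 ≡ 20 (mod 37). Verify: 13 · 20 = 260 ≡ 1 (mod 37). ✓

Final answer: 13^(−1) ≡ 20 (mod 37)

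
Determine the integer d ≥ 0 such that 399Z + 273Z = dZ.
(399, 273) = (21); d = 21

In the PID Z, (a, b) is generated by gcd(a, b). Compute gcd(399, 273) with the extended Euclidean algorithm, tracking rows (r, s, t) with s·399 + t·273 = r:
  row A: (399, 1, 0)   [1·399 + 0·273 = 399]
  row B: (273, 0, 1)   [0·399 + 1·273 = 273]
  399 = 1·273 + 126   → row C = row A − 1·row B = (126, 1, −1)   [check: 1·399 − 1·273 = 126]
  273 = 2·126 + 21   → row D = row B − 2·row C = (21, −2, 3)   [check: −2·399 + 3·273 = 21]
  126 = 6·21 + 0   → remainder 0, stop. gcd = 21 (last nonzero row D).
So gcd(399, 273) = 21, with Bézout identity −2·399 + 3·273 = 21. Containment (⊇): the Bézout identity exhibits 21 as an element of (399, 273), giving (21) ⊆ (399, 273). Containment (⊆): since 21 | 399 and 21 | 273 (399 = 21·19, 273 = 21·13), every Z-linear combination of 399 and 273 is divisible by 21, so (399, 273) ⊆ (21). Therefore (399, 273) = (21), d = 21.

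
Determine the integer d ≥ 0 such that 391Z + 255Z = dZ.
(391, 255) = (17); d = 17

In the PID Z, (a, b) is generated by gcd(a, b). Compute gcd(391, 255) with the extended Euclidean algorithm, tracking rows (r, s, t) with s·391 + t·255 = r:
  row A: (391, 1, 0)   [1·391 + 0·255 = 391]
  row B: (255, 0, 1)   [0·391 + 1·255 = 255]
  391 = 1·255 + 136   → row C = row A − 1·row B = (136, 1, −1)   [check: 1·391 − 1·255 = 136]
  255 = 1·136 + 119   → row D = row B − 1·row C = (119, −1, 2)   [check: −1·391 + 2·255 = 119]
  136 = 1·119 + 17   → row E = row C − 1·row D = (17, 2, −3)   [check: 2·391 − 3·255 = 17]
  119 = 7·17 + 0   → remainder 0, stop. gcd = 17 (last nonzero row E).
So gcd(391, 255) = 17, with Bézout identity 2·391 − 3·255 = 17. Containment (⊇): the Bézout identity exhibits 17 as an element of (391, 255), giving (17) ⊆ (391, 255). Containment (⊆): since 17 | 391 and 17 | 255 (391 = 17·23, 255 = 17·15), every Z-linear combination of 391 and 255 is divisible by 17, so (391, 255) ⊆ (17). Therefore (391, 255) = (17), d = 17.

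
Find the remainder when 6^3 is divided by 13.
8

Use repeated squaring. Binary(3) = 11. Walk through the bits of the exponent 3 left-to-right: at each bit after the leading one, square the running value, then multiply by 6 if the bit is 1 (always reducing mod 13):
  bit 1 = 1 (leading): start with 6.
  bit 2 = 1: square 6^2 = 36 ≡ 10; bit is 1, so multiply 10·6 = 60 ≡ 8 (mod 13).
Final value: 6^3 ≡ 8 (mod 13).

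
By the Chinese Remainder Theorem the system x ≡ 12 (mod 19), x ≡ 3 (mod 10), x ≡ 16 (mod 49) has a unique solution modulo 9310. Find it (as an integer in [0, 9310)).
x ≡ 7023 (mod 9310); the representative in [0, 9310) is 7023

The moduli 19, 10, 49 are pairwise coprime, so by the CRT there is a unique solution mod 19·10·49 = 9310.
Solve by successive substitution. Start with x ≡ 12 (mod 19).
  Combine with x ≡ 3 (mod 10): write x = 12 + 19·t and require 12 + 19·t ≡ 3 (mod 10), i.e. 19·t ≡ 3 − 12 ≡ 1 (mod 10). Since 19^(−1) ≡ 9 (mod 10) (19 ≡ 9 (mod 10)), t ≡ 9·1 ≡ 9 (mod 10). So x ≡ 12 + 19·9 = 183 (mod 190).
  Combine with x ≡ 16 (mod 49): write x = 183 + 190·t and require 183 + 190·t ≡ 16 (mod 49), i.e. 190·t ≡ 16 − 183 ≡ 29 (mod 49). Since 190^(−1) ≡ 8 (mod 49) (190 ≡ 43 (mod 49)), t ≡ 8·29 ≡ 36 (mod 49). So x ≡ 183 + 190·36 = 7023 (mod 9310).
Unique solution in [0, 9310): x = 7023.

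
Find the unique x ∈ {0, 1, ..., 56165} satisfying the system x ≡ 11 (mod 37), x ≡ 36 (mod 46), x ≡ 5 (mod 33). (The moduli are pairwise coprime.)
The moduli 37, 46, 33 are pairwise coprime, so by the CRT there is a unique solution mod 37·46·33 = 56166.
Solve by successive substitution. Start with x ≡ 11 (mod 37).
  Combine with x ≡ 36 (mod 46): write x = 11 + 37·t and require 11 + 37·t ≡ 36 (mod 46), i.e. 37·t ≡ 36 − 11 ≡ 25 (mod 46). Since 37^(−1) ≡ 5 (mod 46), t ≡ 5·25 ≡ 33 (mod 46). So x ≡ 11 + 37·33 = 1232 (mod 1702).
  Combine with x ≡ 5 (mod 33): write x = 1232 + 1702·t and require 1232 + 1702·t ≡ 5 (mod 33), i.e. 1702·t ≡ 5 − 1232 ≡ 27 (mod 33). Since 1702^(−1) ≡ 7 (mod 33) (1702 ≡ 19 (mod 33)), t ≡ 7·27 ≡ 24 (mod 33). So x ≡ 1232 + 1702·24 = 42080 (mod 56166).
Unique solution in [0, 56166): x = 42080.

Final answer: x ≡ 42080 (mod 56166); the representative in [0, 56166) is 42080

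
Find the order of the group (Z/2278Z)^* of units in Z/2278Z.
|(Z/2278Z)^*| = 1056

(Z/2278Z)^* consists of the classes a with gcd(a, 2278) = 1, so its order is φ(2278). φ is multiplicative, with φ(p^e) = p^e − p^(e−1). Factorise 2278 = 2 · 17 · 67. Then
  φ(2278) = (2 − 1) · (17 − 1) · (67 − 1) = 1 · 16 · 66 = 1056.
Thus |(Z/2278Z)^*| = 1056.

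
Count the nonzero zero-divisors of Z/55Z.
In Z/55Z each nonzero element is either a unit (gcd with 55 is 1) or a zero-divisor (gcd > 1). The number of units is φ(55): factorise 55 = 5 · 11, so φ(55) = (5 − 1) · (11 − 1) = 4 · 10 = 40. The nonzero elements number 55 − 1 = 54. Hence the nonzero zero-divisors number 54 − 40 = 14.

Final answer: Z/55Z has 14 nonzero zero-divisors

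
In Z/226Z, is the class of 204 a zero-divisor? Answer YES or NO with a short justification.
YES

gcd(204, 226) = 2 > 1, so 204 is not a unit in Z/226Z. In Z/nZ every nonzero non-unit is a zero-divisor: explicitly, take b = 226/gcd = 113 ≠ 0 (mod 226); then 204·113 = 23052 = 102·226, i.e. 204·113 ≡ 0 (mod 226). So 204 is a zero-divisor.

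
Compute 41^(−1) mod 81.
Apply the extended Euclidean algorithm to (81, 41), tracking rows (r, s, t) with s·81 + t·41 = r. Each division r_prev = q·r_cur + r_new produces the new row as (previous row) − q·(current row):
  row A: (81, 1, 0)   [1·81 + 0·41 = 81]
  row B: (41, 0, 1)   [0·81 + 1·41 = 41]
  81 = 1·41 + 40   → row C = row A − 1·row B = (40, 1, −1)   [check: 1·81 − 1·41 = 40]
  41 = 1·40 + 1   → row D = row B − 1·row C = (1, −1, 2)   [check: −1·81 + 2·41 = 1]
  40 = 40·1 + 0   → remainder 0, stop. gcd = 1 (last nonzero row D).
The gcd is 1, so 41 is invertible mod 81. The last nonzero row gives −1·81 + 2·41 = 1, so t = 2. So 41^(−1) ≡ 2 (mod 81). Verify: 41 · 2 = 82 ≡ 1 (mod 81). ✓

Final answer: 41^(−1) ≡ 2 (mod 81)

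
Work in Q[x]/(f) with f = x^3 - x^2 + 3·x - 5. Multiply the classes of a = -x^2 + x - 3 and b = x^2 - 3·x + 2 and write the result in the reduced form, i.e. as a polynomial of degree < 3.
a · b ≡ -2·x^2 - 3·x + 9 (mod f(x))

First multiply in Q[x] without reducing: a · b = -x^4 + 4·x^3 - 8·x^2 + 11·x - 6. Now divide by f(x) = x^3 - x^2 + 3·x - 5, eliminating the leading term at each step:
  leading term -x^4: subtract (-x)·f(x) = -x^4 + x^3 - 3·x^2 + 5·x, leaving 3·x^3 - 5·x^2 + 6·x - 6
  leading term 3·x^3: subtract (3)·f(x) = 3·x^3 - 3·x^2 + 9·x - 15, leaving -2·x^2 - 3·x + 9
The degree is now < 3, so this is the remainder. Hence a · b ≡ -2·x^2 - 3·x + 9 in Q[x]/(f).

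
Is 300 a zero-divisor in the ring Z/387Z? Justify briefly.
gcd(300, 387) = 3 > 1, so 300 is not a unit in Z/387Z. In Z/nZ every nonzero non-unit is a zero-divisor: explicitly, take b = 387/gcd = 129 ≠ 0 (mod 387); then 300·129 = 38700 = 100·387, i.e. 300·129 ≡ 0 (mod 387). So 300 is a zero-divisor.

Final answer: YES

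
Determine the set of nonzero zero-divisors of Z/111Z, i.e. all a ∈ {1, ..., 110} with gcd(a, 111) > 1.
An element a ∈ Z/111Z (with a ≠ 0) is a zero-divisor iff gcd(a, 111) > 1 (because a is a unit precisely when gcd(a, n) = 1, and in Z/nZ every nonzero, non-unit element is a zero-divisor). Scan a = 1, ..., 110 and keep those with gcd(a, 111) > 1:
  gcd(3, 111) = 3, gcd(6, 111) = 3, gcd(9, 111) = 3, gcd(12, 111) = 3, gcd(15, 111) = 3, gcd(18, 111) = 3, gcd(21, 111) = 3, gcd(24, 111) = 3, gcd(27, 111) = 3, gcd(30, 111) = 3, gcd(33, 111) = 3, gcd(36, 111) = 3, gcd(37, 111) = 37, gcd(39, 111) = 3, gcd(42, 111) = 3, gcd(45, 111) = 3, gcd(48, 111) = 3, gcd(51, 111) = 3, gcd(54, 111) = 3, gcd(57, 111) = 3, gcd(60, 111) = 3, gcd(63, 111) = 3, gcd(66, 111) = 3, gcd(69, 111) = 3, gcd(72, 111) = 3, gcd(74, 111) = 37, gcd(75, 111) = 3, gcd(78, 111) = 3, gcd(81, 111) = 3, gcd(84, 111) = 3, gcd(87, 111) = 3, gcd(90, 111) = 3, gcd(93, 111) = 3, gcd(96, 111) = 3, gcd(99, 111) = 3, gcd(102, 111) = 3, gcd(105, 111) = 3, gcd(108, 111) = 3.
All other a ∈ {1, ..., 110} have gcd(a, 111) = 1 and are units. So the nonzero zero-divisors are exactly the 38 values of a appearing in this scan.

Final answer: nonzero zero-divisors of Z/111Z = {3, 6, 9, 12, 15, 18, 21, 24, 27, 30, 33, 36, 37, 39, 42, 45, 48, 51, 54, 57, 60, 63, 66, 69, 72, 74, 75, 78, 81, 84, 87, 90, 93, 96, 99, 102, 105, 108}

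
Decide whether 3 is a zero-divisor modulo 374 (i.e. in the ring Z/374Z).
gcd(3, 374) = 1, so 3 is a unit in Z/374Z (it has a multiplicative inverse). A unit cannot be a zero-divisor: if 3·b ≡ 0 then multiplying both sides by 3^(−1) gives b ≡ 0. So 3 is not a zero-divisor.

Final answer: NO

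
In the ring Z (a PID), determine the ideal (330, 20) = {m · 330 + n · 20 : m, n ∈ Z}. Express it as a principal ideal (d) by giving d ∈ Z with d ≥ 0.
(330, 20) = (10); d = 10

In the PID Z, (a, b) is generated by gcd(a, b). Compute gcd(330, 20) with the extended Euclidean algorithm, tracking rows (r, s, t) with s·330 + t·20 = r:
  row A: (330, 1, 0)   [1·330 + 0·20 = 330]
  row B: (20, 0, 1)   [0·330 + 1·20 = 20]
  330 = 16·20 + 10   → row C = row A − 16·row B = (10, 1, −16)   [check: 1·330 − 16·20 = 10]
  20 = 2·10 + 0   → remainder 0, stop. gcd = 10 (last nonzero row C).
So gcd(330, 20) = 10, with Bézout identity 1·330 − 16·20 = 10. Containment (⊇): the Bézout identity exhibits 10 as an element of (330, 20), giving (10) ⊆ (330, 20). Containment (⊆): since 10 | 330 and 10 | 20 (330 = 10·33, 20 = 10·2), every Z-linear combination of 330 and 20 is divisible by 10, so (330, 20) ⊆ (10). Therefore (330, 20) = (10), d = 10.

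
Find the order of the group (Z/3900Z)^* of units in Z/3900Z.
(Z/3900Z)^* consists of the classes a with gcd(a, 3900) = 1, so its order is φ(3900). φ is multiplicative, with φ(p^e) = p^e − p^(e−1). Factorise 3900 = 2^2 · 3 · 5^2 · 13. Then
  φ(3900) = (2^2 − 2^1) · (3 − 1) · (5^2 − 5^1) · (13 − 1) = 2 · 2 · 20 · 12 = 960.
Thus |(Z/3900Z)^*| = 960.

Final answer: |(Z/3900Z)^*| = 960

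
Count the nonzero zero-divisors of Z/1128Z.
Z/1128Z has 759 nonzero zero-divisors

In Z/1128Z each nonzero element is either a unit (gcd with 1128 is 1) or a zero-divisor (gcd > 1). The number of units is φ(1128): factorise 1128 = 2^3 · 3 · 47, so φ(1128) = (2^3 − 2^2) · (3 − 1) · (47 − 1) = 4 · 2 · 46 = 368. The nonzero elements number 1128 − 1 = 1127. Hence the nonzero zero-divisors number 1127 − 368 = 759.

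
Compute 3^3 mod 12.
Use repeated squaring. Binary(3) = 11. Walk through the bits of the exponent 3 left-to-right: at each bit after the leading one, square the running value, then multiply by 3 if the bit is 1 (always reducing mod 12):
  bit 1 = 1 (leading): start with 3.
  bit 2 = 1: square 3^2 = 9; bit is 1, so multiply 9·3 = 27 ≡ 3 (mod 12).
Final value: 3^3 ≡ 3 (mod 12).

Final answer: 3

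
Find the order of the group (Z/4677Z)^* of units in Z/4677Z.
|(Z/4677Z)^*| = 3116

(Z/4677Z)^* consists of the classes a with gcd(a, 4677) = 1, so its order is φ(4677). φ is multiplicative, with φ(p^e) = p^e − p^(e−1). Factorise 4677 = 3 · 1559. Then
  φ(4677) = (3 − 1) · (1559 − 1) = 2 · 1558 = 3116.
Thus |(Z/4677Z)^*| = 3116.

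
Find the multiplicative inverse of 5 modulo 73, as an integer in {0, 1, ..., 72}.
5^(−1) ≡ 44 (mod 73)

Apply the extended Euclidean algorithm to (73, 5), tracking rows (r, s, t) with s·73 + t·5 = r. Each division r_prev = q·r_cur + r_new produces the new row as (previous row) − q·(current row):
  row A: (73, 1, 0)   [1·73 + 0·5 = 73]
  row B: (5, 0, 1)   [0·73 + 1·5 = 5]
  73 = 14·5 + 3   → row C = row A − 14·row B = (3, 1, −14)   [check: 1·73 − 14·5 = 3]
  5 = 1·3 + 2   → row D = row B − 1·row C = (2, −1, 15)   [check: −1·73 + 15·5 = 2]
  3 = 1·2 + 1   → row E = row C − 1·row D = (1, 2, −29)   [check: 2·73 − 29·5 = 1]
  2 = 2·1 + 0   → remainder 0, stop. gcd = 1 (last nonzero row E).
The gcd is 1, so 5 is invertible mod 73. The last nonzero row gives 2·73 − 29·5 = 1, so t = −29. So 5^(−1) ≡ −29 ≡ 44 (mod 73). Verify: 5 · 44 = 220 ≡ 1 (mod 73). ✓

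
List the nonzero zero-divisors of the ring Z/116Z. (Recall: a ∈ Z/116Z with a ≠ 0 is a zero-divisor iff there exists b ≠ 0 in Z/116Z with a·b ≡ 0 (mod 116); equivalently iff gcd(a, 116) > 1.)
An element a ∈ Z/116Z (with a ≠ 0) is a zero-divisor iff gcd(a, 116) > 1 (because a is a unit precisely when gcd(a, n) = 1, and in Z/nZ every nonzero, non-unit element is a zero-divisor). Scan a = 1, ..., 115 and keep those with gcd(a, 116) > 1:
  gcd(2, 116) = 2, gcd(4, 116) = 4, gcd(6, 116) = 2, gcd(8, 116) = 4, gcd(10, 116) = 2, gcd(12, 116) = 4, gcd(14, 116) = 2, gcd(16, 116) = 4, gcd(18, 116) = 2, gcd(20, 116) = 4, gcd(22, 116) = 2, gcd(24, 116) = 4, gcd(26, 116) = 2, gcd(28, 116) = 4, gcd(29, 116) = 29, gcd(30, 116) = 2, gcd(32, 116) = 4, gcd(34, 116) = 2, gcd(36, 116) = 4, gcd(38, 116) = 2, gcd(40, 116) = 4, gcd(42, 116) = 2, gcd(44, 116) = 4, gcd(46, 116) = 2, gcd(48, 116) = 4, gcd(50, 116) = 2, gcd(52, 116) = 4, gcd(54, 116) = 2, gcd(56, 116) = 4, gcd(58, 116) = 58, gcd(60, 116) = 4, gcd(62, 116) = 2, gcd(64, 116) = 4, gcd(66, 116) = 2, gcd(68, 116) = 4, gcd(70, 116) = 2, gcd(72, 116) = 4, gcd(74, 116) = 2, gcd(76, 116) = 4, gcd(78, 116) = 2, gcd(80, 116) = 4, gcd(82, 116) = 2, gcd(84, 116) = 4, gcd(86, 116) = 2, gcd(87, 116) = 29, gcd(88, 116) = 4, gcd(90, 116) = 2, gcd(92, 116) = 4, gcd(94, 116) = 2, gcd(96, 116) = 4, gcd(98, 116) = 2, gcd(100, 116) = 4, gcd(102, 116) = 2, gcd(104, 116) = 4, gcd(106, 116) = 2, gcd(108, 116) = 4, gcd(110, 116) = 2, gcd(112, 116) = 4, gcd(114, 116) = 2.
All other a ∈ {1, ..., 115} have gcd(a, 116) = 1 and are units. So the nonzero zero-divisors are exactly the 59 values of a appearing in this scan.

Final answer: nonzero zero-divisors of Z/116Z = {2, 4, 6, 8, 10, 12, 14, 16, 18, 20, 22, 24, 26, 28, 29, 30, 32, 34, 36, 38, 40, 42, 44, 46, 48, 50, 52, 54, 56, 58, 60, 62, 64, 66, 68, 70, 72, 74, 76, 78, 80, 82, 84, 86, 87, 88, 90, 92, 94, 96, 98, 100, 102, 104, 106, 108, 110, 112, 114}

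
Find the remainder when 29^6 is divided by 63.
Use repeated squaring. Binary(6) = 110. Walk through the bits of the exponent 6 left-to-right: at each bit after the leading one, square the running value, then multiply by 29 if the bit is 1 (always reducing mod 63):
  bit 1 = 1 (leading): start with 29.
  bit 2 = 1: square 29^2 = 841 ≡ 22; bit is 1, so multiply 22·29 = 638 ≡ 8 (mod 63).
  bit 3 = 0: square 8^2 = 64 ≡ 1 (mod 63).
Final value: 29^6 ≡ 1 (mod 63).

Final answer: 1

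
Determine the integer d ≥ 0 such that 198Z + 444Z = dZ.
In the PID Z, (a, b) is generated by gcd(a, b). Compute gcd(444, 198) with the extended Euclidean algorithm, tracking rows (r, s, t) with s·444 + t·198 = r:
  row A: (444, 1, 0)   [1·444 + 0·198 = 444]
  row B: (198, 0, 1)   [0·444 + 1·198 = 198]
  444 = 2·198 + 48   → row C = row A − 2·row B = (48, 1, −2)   [check: 1·444 − 2·198 = 48]
  198 = 4·48 + 6   → row D = row B − 4·row C = (6, −4, 9)   [check: −4·444 + 9·198 = 6]
  48 = 8·6 + 0   → remainder 0, stop. gcd = 6 (last nonzero row D).
So gcd(198, 444) = 6, with Bézout identity −4·444 + 9·198 = 6. Containment (⊇): the Bézout identity exhibits 6 as an element of (198, 444), giving (6) ⊆ (198, 444). Containment (⊆): since 6 | 198 and 6 | 444 (198 = 6·33, 444 = 6·74), every Z-linear combination of 198 and 444 is divisible by 6, so (198, 444) ⊆ (6). Therefore (198, 444) = (6), d = 6.

Final answer: (198, 444) = (6); d = 6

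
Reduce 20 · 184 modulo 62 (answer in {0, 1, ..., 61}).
22

Reduce the factors first: 184 ≡ 60 (mod 62), so 20 · 184 ≡ 20 · 60 (mod 62). 20 · 60 = 1200. Dividing by 62: 1200 = 19·62 + 22. So (20 · 184) mod 62 = 22.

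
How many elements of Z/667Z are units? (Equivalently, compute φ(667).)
Z/667Z has φ(667) = 616 units

An element a ∈ Z/667Z is a unit iff gcd(a, 667) = 1, so the number of units is φ(667). φ is multiplicative, with φ(p^e) = p^e − p^(e−1). Factorise 667 = 23 · 29. Then
  φ(667) = (23 − 1) · (29 − 1) = 22 · 28 = 616.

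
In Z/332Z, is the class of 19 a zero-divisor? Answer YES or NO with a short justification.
gcd(19, 332) = 1, so 19 is a unit in Z/332Z (it has a multiplicative inverse). A unit cannot be a zero-divisor: if 19·b ≡ 0 then multiplying both sides by 19^(−1) gives b ≡ 0. So 19 is not a zero-divisor.

Final answer: NO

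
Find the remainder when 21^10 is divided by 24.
Use repeated squaring. Binary(10) = 1010. Walk through the bits of the exponent 10 left-to-right: at each bit after the leading one, square the running value, then multiply by 21 if the bit is 1 (always reducing mod 24):
  bit 1 = 1 (leading): start with 21.
  bit 2 = 0: square 21^2 = 441 ≡ 9 (mod 24).
  bit 3 = 1: square 9^2 = 81 ≡ 9; bit is 1, so multiply 9·21 = 189 ≡ 21 (mod 24).
  bit 4 = 0: square 21^2 = 441 ≡ 9 (mod 24).
Final value: 21^10 ≡ 9 (mod 24).

Final answer: 9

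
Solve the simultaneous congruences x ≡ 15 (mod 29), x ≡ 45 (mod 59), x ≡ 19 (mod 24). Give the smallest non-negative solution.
x ≡ 25651 (mod 41064); the representative in [0, 41064) is 25651

The moduli 29, 59, 24 are pairwise coprime, so by the CRT there is a unique solution mod 29·59·24 = 41064.
Solve by successive substitution. Start with x ≡ 15 (mod 29).
  Combine with x ≡ 45 (mod 59): write x = 15 + 29·t and require 15 + 29·t ≡ 45 (mod 59), i.e. 29·t ≡ 45 − 15 ≡ 30 (mod 59). Since 29^(−1) ≡ 57 (mod 59), t ≡ 57·30 ≡ 58 (mod 59). So x ≡ 15 + 29·58 = 1697 (mod 1711).
  Combine with x ≡ 19 (mod 24): write x = 1697 + 1711·t and require 1697 + 1711·t ≡ 19 (mod 24), i.e. 1711·t ≡ 19 − 1697 ≡ 2 (mod 24). Since 1711^(−1) ≡ 7 (mod 24) (1711 ≡ 7 (mod 24)), t ≡ 7·2 ≡ 14 (mod 24). So x ≡ 1697 + 1711·14 = 25651 (mod 41064).
Unique solution in [0, 41064): x = 25651.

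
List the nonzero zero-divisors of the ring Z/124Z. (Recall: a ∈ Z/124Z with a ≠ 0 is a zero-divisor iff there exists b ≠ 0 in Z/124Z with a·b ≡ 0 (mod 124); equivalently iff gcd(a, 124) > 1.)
An element a ∈ Z/124Z (with a ≠ 0) is a zero-divisor iff gcd(a, 124) > 1 (because a is a unit precisely when gcd(a, n) = 1, and in Z/nZ every nonzero, non-unit element is a zero-divisor). Scan a = 1, ..., 123 and keep those with gcd(a, 124) > 1:
  gcd(2, 124) = 2, gcd(4, 124) = 4, gcd(6, 124) = 2, gcd(8, 124) = 4, gcd(10, 124) = 2, gcd(12, 124) = 4, gcd(14, 124) = 2, gcd(16, 124) = 4, gcd(18, 124) = 2, gcd(20, 124) = 4, gcd(22, 124) = 2, gcd(24, 124) = 4, gcd(26, 124) = 2, gcd(28, 124) = 4, gcd(30, 124) = 2, gcd(31, 124) = 31, gcd(32, 124) = 4, gcd(34, 124) = 2, gcd(36, 124) = 4, gcd(38, 124) = 2, gcd(40, 124) = 4, gcd(42, 124) = 2, gcd(44, 124) = 4, gcd(46, 124) = 2, gcd(48, 124) = 4, gcd(50, 124) = 2, gcd(52, 124) = 4, gcd(54, 124) = 2, gcd(56, 124) = 4, gcd(58, 124) = 2, gcd(60, 124) = 4, gcd(62, 124) = 62, gcd(64, 124) = 4, gcd(66, 124) = 2, gcd(68, 124) = 4, gcd(70, 124) = 2, gcd(72, 124) = 4, gcd(74, 124) = 2, gcd(76, 124) = 4, gcd(78, 124) = 2, gcd(80, 124) = 4, gcd(82, 124) = 2, gcd(84, 124) = 4, gcd(86, 124) = 2, gcd(88, 124) = 4, gcd(90, 124) = 2, gcd(92, 124) = 4, gcd(93, 124) = 31, gcd(94, 124) = 2, gcd(96, 124) = 4, gcd(98, 124) = 2, gcd(100, 124) = 4, gcd(102, 124) = 2, gcd(104, 124) = 4, gcd(106, 124) = 2, gcd(108, 124) = 4, gcd(110, 124) = 2, gcd(112, 124) = 4, gcd(114, 124) = 2, gcd(116, 124) = 4, gcd(118, 124) = 2, gcd(120, 124) = 4, gcd(122, 124) = 2.
All other a ∈ {1, ..., 123} have gcd(a, 124) = 1 and are units. So the nonzero zero-divisors are exactly the 63 values of a appearing in this scan.

Final answer: nonzero zero-divisors of Z/124Z = {2, 4, 6, 8, 10, 12, 14, 16, 18, 20, 22, 24, 26, 28, 30, 31, 32, 34, 36, 38, 40, 42, 44, 46, 48, 50, 52, 54, 56, 58, 60, 62, 64, 66, 68, 70, 72, 74, 76, 78, 80, 82, 84, 86, 88, 90, 92, 93, 94, 96, 98, 100, 102, 104, 106, 108, 110, 112, 114, 116, 118, 120, 122}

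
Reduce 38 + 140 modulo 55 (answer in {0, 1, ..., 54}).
Reduce the summands first: 140 ≡ 30 (mod 55), so 38 + 140 ≡ 38 + 30 (mod 55). 38 + 30 = 68; 68 = 1·55 + 13, so (38 + 140) mod 55 = 13.

Final answer: 13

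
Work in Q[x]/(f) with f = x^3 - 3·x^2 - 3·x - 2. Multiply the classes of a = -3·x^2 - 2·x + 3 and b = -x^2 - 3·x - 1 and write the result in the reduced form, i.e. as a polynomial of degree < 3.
a · b ≡ 75·x^2 + 59·x + 37 (mod f(x))

First multiply in Q[x] without reducing: a · b = 3·x^4 + 11·x^3 + 6·x^2 - 7·x - 3. Now divide by f(x) = x^3 - 3·x^2 - 3·x - 2, eliminating the leading term at each step:
  leading term 3·x^4: subtract (3·x)·f(x) = 3·x^4 - 9·x^3 - 9·x^2 - 6·x, leaving 20·x^3 + 15·x^2 - x - 3
  leading term 20·x^3: subtract (20)·f(x) = 20·x^3 - 60·x^2 - 60·x - 40, leaving 75·x^2 + 59·x + 37
The degree is now < 3, so this is the remainder. Hence a · b ≡ 75·x^2 + 59·x + 37 in Q[x]/(f).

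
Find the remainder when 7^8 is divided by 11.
Use repeated squaring. Binary(8) = 1000. Walk through the bits of the exponent 8 left-to-right: at each bit after the leading one, square the running value, then multiply by 7 if the bit is 1 (always reducing mod 11):
  bit 1 = 1 (leading): start with 7.
  bit 2 = 0: square 7^2 = 49 ≡ 5 (mod 11).
  bit 3 = 0: square 5^2 = 25 ≡ 3 (mod 11).
  bit 4 = 0: square 3^2 = 9 (mod 11).
Final value: 7^8 ≡ 9 (mod 11).

Final answer: 9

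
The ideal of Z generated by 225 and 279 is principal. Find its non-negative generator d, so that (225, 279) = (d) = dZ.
In the PID Z, (a, b) is generated by gcd(a, b). Compute gcd(279, 225) with the extended Euclidean algorithm, tracking rows (r, s, t) with s·279 + t·225 = r:
  row A: (279, 1, 0)   [1·279 + 0·225 = 279]
  row B: (225, 0, 1)   [0·279 + 1·225 = 225]
  279 = 1·225 + 54   → row C = row A − 1·row B = (54, 1, −1)   [check: 1·279 − 1·225 = 54]
  225 = 4·54 + 9   → row D = row B − 4·row C = (9, −4, 5)   [check: −4·279 + 5·225 = 9]
  54 = 6·9 + 0   → remainder 0, stop. gcd = 9 (last nonzero row D).
So gcd(225, 279) = 9, with Bézout identity −4·279 + 5·225 = 9. Containment (⊇): the Bézout identity exhibits 9 as an element of (225, 279), giving (9) ⊆ (225, 279). Containment (⊆): since 9 | 225 and 9 | 279 (225 = 9·25, 279 = 9·31), every Z-linear combination of 225 and 279 is divisible by 9, so (225, 279) ⊆ (9). Therefore (225, 279) = (9), d = 9.

Final answer: (225, 279) = (9); d = 9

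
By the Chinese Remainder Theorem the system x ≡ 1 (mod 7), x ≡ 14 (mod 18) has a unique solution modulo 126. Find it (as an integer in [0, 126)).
x ≡ 50 (mod 126); the representative in [0, 126) is 50

The moduli 7, 18 are pairwise coprime, so by the CRT there is a unique solution mod 7·18 = 126.
Solve by successive substitution. Start with x ≡ 1 (mod 7).
  Combine with x ≡ 14 (mod 18): write x = 1 + 7·t and require 1 + 7·t ≡ 14 (mod 18), i.e. 7·t ≡ 14 − 1 ≡ 13 (mod 18). Since 7^(−1) ≡ 13 (mod 18), t ≡ 13·13 ≡ 7 (mod 18). So x ≡ 1 + 7·7 = 50 (mod 126).
Unique solution in [0, 126): x = 50.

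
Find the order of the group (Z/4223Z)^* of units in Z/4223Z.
(Z/4223Z)^* consists of the classes a with gcd(a, 4223) = 1, so its order is φ(4223). φ is multiplicative, with φ(p^e) = p^e − p^(e−1). Factorise 4223 = 41 · 103. Then
  φ(4223) = (41 − 1) · (103 − 1) = 40 · 102 = 4080.
Thus |(Z/4223Z)^*| = 4080.

Final answer: |(Z/4223Z)^*| = 4080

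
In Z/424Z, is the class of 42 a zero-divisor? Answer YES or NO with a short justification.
YES

gcd(42, 424) = 2 > 1, so 42 is not a unit in Z/424Z. In Z/nZ every nonzero non-unit is a zero-divisor: explicitly, take b = 424/gcd = 212 ≠ 0 (mod 424); then 42·212 = 8904 = 21·424, i.e. 42·212 ≡ 0 (mod 424). So 42 is a zero-divisor.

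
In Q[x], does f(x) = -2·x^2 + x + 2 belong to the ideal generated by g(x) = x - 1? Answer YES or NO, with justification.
In Q[x] the ideal (g) consists of all multiples of g, so f ∈ (g) iff g | f, i.e. iff the remainder of f on division by g is 0. Divide f by g (g is monic, so eliminate the leading term of the running remainder at each step):
  leading term -2·x^2: subtract (-2·x)·g(x) = -2·x^2 + 2·x, leaving 2 - x
  leading term -x: subtract (-1)·g(x) = 1 - x, leaving 1
The remainder r(x) = 1 ≠ 0 (and deg r < deg g), so g ∤ f, i.e. f ∉ (g).

Final answer: NO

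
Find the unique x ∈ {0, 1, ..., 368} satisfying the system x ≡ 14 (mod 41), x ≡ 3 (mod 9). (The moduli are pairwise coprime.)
x ≡ 219 (mod 369); the representative in [0, 369) is 219

The moduli 41, 9 are pairwise coprime, so by the CRT there is a unique solution mod 41·9 = 369.
Solve by successive substitution. Start with x ≡ 14 (mod 41).
  Combine with x ≡ 3 (mod 9): write x = 14 + 41·t and require 14 + 41·t ≡ 3 (mod 9), i.e. 41·t ≡ 3 − 14 ≡ 7 (mod 9). Since 41^(−1) ≡ 2 (mod 9) (41 ≡ 5 (mod 9)), t ≡ 2·7 ≡ 5 (mod 9). So x ≡ 14 + 41·5 = 219 (mod 369).
Unique solution in [0, 369): x = 219.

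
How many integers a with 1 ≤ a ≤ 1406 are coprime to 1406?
648

The number of a ∈ {1, ..., 1406} with gcd(a, 1406) = 1 is by definition Euler's totient φ(1406). φ is multiplicative, with φ(p^e) = p^e − p^(e−1). Factorise 1406 = 2 · 19 · 37. Then
  φ(1406) = (2 − 1) · (19 − 1) · (37 − 1) = 1 · 18 · 36 = 648.
So there are 648 such integers.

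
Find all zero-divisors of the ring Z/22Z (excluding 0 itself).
An element a ∈ Z/22Z (with a ≠ 0) is a zero-divisor iff gcd(a, 22) > 1 (because a is a unit precisely when gcd(a, n) = 1, and in Z/nZ every nonzero, non-unit element is a zero-divisor). Scan a = 1, ..., 21 and keep those with gcd(a, 22) > 1:
  gcd(2, 22) = 2, gcd(4, 22) = 2, gcd(6, 22) = 2, gcd(8, 22) = 2, gcd(10, 22) = 2, gcd(11, 22) = 11, gcd(12, 22) = 2, gcd(14, 22) = 2, gcd(16, 22) = 2, gcd(18, 22) = 2, gcd(20, 22) = 2.
All other a ∈ {1, ..., 21} have gcd(a, 22) = 1 and are units. So the nonzero zero-divisors are exactly the 11 values of a appearing in this scan.

Final answer: nonzero zero-divisors of Z/22Z = {2, 4, 6, 8, 10, 11, 12, 14, 16, 18, 20}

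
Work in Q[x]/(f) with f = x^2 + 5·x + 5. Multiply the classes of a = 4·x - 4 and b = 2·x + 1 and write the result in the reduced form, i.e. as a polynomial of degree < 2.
First multiply in Q[x] without reducing: a · b = 8·x^2 - 4·x - 4. Now divide by f(x) = x^2 + 5·x + 5, eliminating the leading term at each step:
  leading term 8·x^2: subtract (8)·f(x) = 8·x^2 + 40·x + 40, leaving -44·x - 44
The degree is now < 2, so this is the remainder. Hence a · b ≡ -44·x - 44 in Q[x]/(f).

Final answer: a · b ≡ -44·x - 44 (mod f(x))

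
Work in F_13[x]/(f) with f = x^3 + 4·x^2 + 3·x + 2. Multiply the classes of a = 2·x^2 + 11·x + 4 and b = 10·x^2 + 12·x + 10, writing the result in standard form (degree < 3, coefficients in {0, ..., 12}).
Multiply as integer polynomials: a · b = 20·x^4 + 134·x^3 + 192·x^2 + 158·x + 40. Reducing coefficients mod 13: a · b ≡ 7·x^4 + 4·x^3 + 10·x^2 + 2·x + 1. Now divide by f(x) = x^3 + 4·x^2 + 3·x + 2 in F_13[x], eliminating the leading term at each step:
  leading term 7·x^4: subtract (7·x)·f(x) = 7·x^4 + 2·x^3 + 8·x^2 + x, leaving 2·x^3 + 2·x^2 + x + 1 (coefficients mod 13)
  leading term 2·x^3: subtract (2)·f(x) = 2·x^3 + 8·x^2 + 6·x + 4, leaving 7·x^2 + 8·x + 10 (coefficients mod 13)
The degree is now < 3, so this is the remainder. Hence a · b ≡ 7·x^2 + 8·x + 10 in F_13[x]/(f).

Final answer: a · b ≡ 7·x^2 + 8·x + 10 (mod f(x))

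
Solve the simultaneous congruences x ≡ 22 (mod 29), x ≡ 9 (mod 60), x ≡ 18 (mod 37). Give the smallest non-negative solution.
x ≡ 13449 (mod 64380); the representative in [0, 64380) is 13449

The moduli 29, 60, 37 are pairwise coprime, so by the CRT there is a unique solution mod 29·60·37 = 64380.
Solve by successive substitution. Start with x ≡ 22 (mod 29).
  Combine with x ≡ 9 (mod 60): write x = 22 + 29·t and require 22 + 29·t ≡ 9 (mod 60), i.e. 29·t ≡ 9 − 22 ≡ 47 (mod 60). Since 29^(−1) ≡ 29 (mod 60), t ≡ 29·47 ≡ 43 (mod 60). So x ≡ 22 + 29·43 = 1269 (mod 1740).
  Combine with x ≡ 18 (mod 37): write x = 1269 + 1740·t and require 1269 + 1740·t ≡ 18 (mod 37), i.e. 1740·t ≡ 18 − 1269 ≡ 7 (mod 37). Since 1740^(−1) ≡ 1 (mod 37) (1740 ≡ 1 (mod 37)), t ≡ 1·7 ≡ 7 (mod 37). So x ≡ 1269 + 1740·7 = 13449 (mod 64380).
Unique solution in [0, 64380): x = 13449.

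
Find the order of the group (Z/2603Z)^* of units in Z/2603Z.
(Z/2603Z)^* consists of the classes a with gcd(a, 2603) = 1, so its order is φ(2603). φ is multiplicative, with φ(p^e) = p^e − p^(e−1). Factorise 2603 = 19 · 137. Then
  φ(2603) = (19 − 1) · (137 − 1) = 18 · 136 = 2448.
Thus |(Z/2603Z)^*| = 2448.

Final answer: |(Z/2603Z)^*| = 2448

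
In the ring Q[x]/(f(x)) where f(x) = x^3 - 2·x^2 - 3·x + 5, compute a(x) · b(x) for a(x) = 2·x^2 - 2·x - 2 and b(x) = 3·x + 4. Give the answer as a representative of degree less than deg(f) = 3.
First multiply in Q[x] without reducing: a · b = 6·x^3 + 2·x^2 - 14·x - 8. Now divide by f(x) = x^3 - 2·x^2 - 3·x + 5, eliminating the leading term at each step:
  leading term 6·x^3: subtract (6)·f(x) = 6·x^3 - 12·x^2 - 18·x + 30, leaving 14·x^2 + 4·x - 38
The degree is now < 3, so this is the remainder. Hence a · b ≡ 14·x^2 + 4·x - 38 in Q[x]/(f).

Final answer: a · b ≡ 14·x^2 + 4·x - 38 (mod f(x))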